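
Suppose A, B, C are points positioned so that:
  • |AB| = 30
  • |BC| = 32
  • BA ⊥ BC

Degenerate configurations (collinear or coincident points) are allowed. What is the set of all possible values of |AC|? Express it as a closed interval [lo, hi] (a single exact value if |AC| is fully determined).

|AC| = 2·√(481)  (≈ 43.8634)

|AB| ∈ {30}
|BC| ∈ {32}
|AC| ∈ {2·√(481)}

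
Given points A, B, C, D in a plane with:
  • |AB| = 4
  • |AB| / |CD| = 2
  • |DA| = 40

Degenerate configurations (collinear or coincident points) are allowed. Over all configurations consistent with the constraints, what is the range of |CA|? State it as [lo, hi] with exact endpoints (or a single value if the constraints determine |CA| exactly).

|CA| ∈ [38, 42]  (≈ [38.0000, 42.0000])

|AB| ∈ {4}
|AD| ∈ {40}
|CD| ∈ {2}
|BD| ∈ [36, 44]
|AC| ∈ [38, 42]
|BC| ∈ [34, 46]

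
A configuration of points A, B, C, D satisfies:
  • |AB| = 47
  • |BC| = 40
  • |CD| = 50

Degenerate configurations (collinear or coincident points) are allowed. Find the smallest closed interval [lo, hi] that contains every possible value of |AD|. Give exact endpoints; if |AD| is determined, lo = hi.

|AD| ∈ [0, 137]  (≈ [0.0000, 137.0000])

|AB| ∈ {47}
|BC| ∈ {40}
|CD| ∈ {50}
|AC| ∈ [7, 87]
|BD| ∈ [10, 90]
|AD| ∈ [0, 137]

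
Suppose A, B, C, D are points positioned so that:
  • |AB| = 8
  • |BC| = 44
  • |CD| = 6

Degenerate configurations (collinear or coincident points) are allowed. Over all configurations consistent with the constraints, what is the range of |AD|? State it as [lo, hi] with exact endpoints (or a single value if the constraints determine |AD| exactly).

|AB| ∈ {8}
|BC| ∈ {44}
|CD| ∈ {6}
|AC| ∈ [36, 52]
|BD| ∈ [38, 50]
|AD| ∈ [30, 58]

|AD| ∈ [30, 58]  (≈ [30.0000, 58.0000])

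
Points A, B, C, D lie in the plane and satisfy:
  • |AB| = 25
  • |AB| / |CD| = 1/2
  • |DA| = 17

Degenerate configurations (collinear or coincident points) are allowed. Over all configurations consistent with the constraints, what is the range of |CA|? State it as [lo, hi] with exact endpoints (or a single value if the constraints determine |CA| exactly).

|CA| ∈ [33, 67]  (≈ [33.0000, 67.0000])

|AB| ∈ {25}
|AD| ∈ {17}
|CD| ∈ {50}
|BD| ∈ [8, 42]
|AC| ∈ [33, 67]
|BC| ∈ [8, 92]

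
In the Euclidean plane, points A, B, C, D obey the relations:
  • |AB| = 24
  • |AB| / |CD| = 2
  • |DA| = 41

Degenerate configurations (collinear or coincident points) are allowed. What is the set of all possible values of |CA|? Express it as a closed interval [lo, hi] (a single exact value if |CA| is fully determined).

|AB| ∈ {24}
|AD| ∈ {41}
|CD| ∈ {12}
|BD| ∈ [17, 65]
|AC| ∈ [29, 53]
|BC| ∈ [5, 77]

|CA| ∈ [29, 53]  (≈ [29.0000, 53.0000])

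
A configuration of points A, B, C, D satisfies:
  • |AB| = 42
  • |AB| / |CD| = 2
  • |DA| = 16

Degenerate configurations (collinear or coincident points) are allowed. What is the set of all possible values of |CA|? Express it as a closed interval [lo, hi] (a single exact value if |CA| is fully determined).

|CA| ∈ [5, 37]  (≈ [5.0000, 37.0000])

|AB| ∈ {42}
|AD| ∈ {16}
|CD| ∈ {21}
|BD| ∈ [26, 58]
|AC| ∈ [5, 37]
|BC| ∈ [5, 79]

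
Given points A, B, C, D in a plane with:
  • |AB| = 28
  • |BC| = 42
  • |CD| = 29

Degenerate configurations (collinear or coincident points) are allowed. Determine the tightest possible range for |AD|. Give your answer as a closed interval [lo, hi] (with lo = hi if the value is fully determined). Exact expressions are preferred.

|AB| ∈ {28}
|BC| ∈ {42}
|CD| ∈ {29}
|AC| ∈ [14, 70]
|BD| ∈ [13, 71]
|AD| ∈ [0, 99]

|AD| ∈ [0, 99]  (≈ [0.0000, 99.0000])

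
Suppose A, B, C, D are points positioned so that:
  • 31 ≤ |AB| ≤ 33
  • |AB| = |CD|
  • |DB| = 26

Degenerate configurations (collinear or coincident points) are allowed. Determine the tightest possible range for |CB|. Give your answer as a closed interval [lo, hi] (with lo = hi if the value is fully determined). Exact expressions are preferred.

|CB| ∈ [5, 59]  (≈ [5.0000, 59.0000])

|AB| ∈ [31, 33]
|BD| ∈ {26}
|CD| ∈ [31, 33]
|AD| ∈ [5, 59]
|BC| ∈ [5, 59]
|AC| ∈ [0, 92]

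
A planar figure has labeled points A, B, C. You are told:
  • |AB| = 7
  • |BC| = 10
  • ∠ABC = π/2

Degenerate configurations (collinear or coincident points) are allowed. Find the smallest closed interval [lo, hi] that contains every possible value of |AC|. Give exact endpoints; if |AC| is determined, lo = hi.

|AB| ∈ {7}
|BC| ∈ {10}
|AC| ∈ {√(149)}

|AC| = √(149)  (≈ 12.2066)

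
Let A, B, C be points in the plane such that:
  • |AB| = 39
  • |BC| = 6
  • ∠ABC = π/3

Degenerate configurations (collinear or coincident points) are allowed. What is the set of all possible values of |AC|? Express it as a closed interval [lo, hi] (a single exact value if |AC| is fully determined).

|AB| ∈ {39}
|BC| ∈ {6}
|AC| ∈ {21·√(3)}

|AC| = 21·√(3)  (≈ 36.3731)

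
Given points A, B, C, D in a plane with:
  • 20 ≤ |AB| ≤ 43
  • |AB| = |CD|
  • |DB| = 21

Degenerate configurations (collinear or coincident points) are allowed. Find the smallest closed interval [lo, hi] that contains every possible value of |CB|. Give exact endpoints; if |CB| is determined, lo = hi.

|CB| ∈ [0, 64]  (≈ [0.0000, 64.0000])

|AB| ∈ [20, 43]
|BD| ∈ {21}
|CD| ∈ [20, 43]
|AD| ∈ [0, 64]
|BC| ∈ [0, 64]
|AC| ∈ [0, 107]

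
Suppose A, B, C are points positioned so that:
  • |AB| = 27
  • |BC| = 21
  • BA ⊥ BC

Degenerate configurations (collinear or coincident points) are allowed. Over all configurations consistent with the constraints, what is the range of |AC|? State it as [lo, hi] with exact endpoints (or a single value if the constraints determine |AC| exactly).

|AC| = 3·√(130)  (≈ 34.2053)

|AB| ∈ {27}
|BC| ∈ {21}
|AC| ∈ {3·√(130)}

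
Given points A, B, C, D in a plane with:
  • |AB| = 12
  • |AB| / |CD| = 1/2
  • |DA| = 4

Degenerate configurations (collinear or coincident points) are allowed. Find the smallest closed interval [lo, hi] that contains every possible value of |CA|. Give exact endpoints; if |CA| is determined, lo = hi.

|AB| ∈ {12}
|AD| ∈ {4}
|CD| ∈ {24}
|BD| ∈ [8, 16]
|AC| ∈ [20, 28]
|BC| ∈ [8, 40]

|CA| ∈ [20, 28]  (≈ [20.0000, 28.0000])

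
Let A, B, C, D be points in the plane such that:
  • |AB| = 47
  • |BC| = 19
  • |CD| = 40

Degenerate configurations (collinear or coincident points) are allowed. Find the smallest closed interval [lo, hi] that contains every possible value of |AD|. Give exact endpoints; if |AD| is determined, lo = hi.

|AD| ∈ [0, 106]  (≈ [0.0000, 106.0000])

|AB| ∈ {47}
|BC| ∈ {19}
|CD| ∈ {40}
|AC| ∈ [28, 66]
|BD| ∈ [21, 59]
|AD| ∈ [0, 106]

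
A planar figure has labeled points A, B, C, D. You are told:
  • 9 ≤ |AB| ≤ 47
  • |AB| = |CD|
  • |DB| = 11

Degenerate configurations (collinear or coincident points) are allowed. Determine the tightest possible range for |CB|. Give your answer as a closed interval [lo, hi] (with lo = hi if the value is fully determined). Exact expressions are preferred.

|AB| ∈ [9, 47]
|BD| ∈ {11}
|CD| ∈ [9, 47]
|AD| ∈ [0, 58]
|BC| ∈ [0, 58]
|AC| ∈ [0, 105]

|CB| ∈ [0, 58]  (≈ [0.0000, 58.0000])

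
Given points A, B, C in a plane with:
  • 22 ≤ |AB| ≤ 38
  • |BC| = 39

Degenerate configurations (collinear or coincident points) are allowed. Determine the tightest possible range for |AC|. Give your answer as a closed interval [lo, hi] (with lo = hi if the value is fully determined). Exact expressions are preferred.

|AC| ∈ [1, 77]  (≈ [1.0000, 77.0000])

|AB| ∈ [22, 38]
|BC| ∈ {39}
|AC| ∈ [1, 77]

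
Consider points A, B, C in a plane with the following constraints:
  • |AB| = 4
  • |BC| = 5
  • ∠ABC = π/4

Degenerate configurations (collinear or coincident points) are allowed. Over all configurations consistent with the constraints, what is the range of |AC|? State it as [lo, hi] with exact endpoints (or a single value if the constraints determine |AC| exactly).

|AB| ∈ {4}
|BC| ∈ {5}
|AC| ∈ {√(41 - 20·√(2))}

|AC| = √(41 - 20·√(2))  (≈ 3.5659)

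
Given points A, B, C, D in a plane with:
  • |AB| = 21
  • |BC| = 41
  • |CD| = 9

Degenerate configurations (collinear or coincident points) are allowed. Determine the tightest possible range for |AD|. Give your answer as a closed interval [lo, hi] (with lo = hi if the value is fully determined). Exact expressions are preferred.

|AB| ∈ {21}
|BC| ∈ {41}
|CD| ∈ {9}
|AC| ∈ [20, 62]
|BD| ∈ [32, 50]
|AD| ∈ [11, 71]

|AD| ∈ [11, 71]  (≈ [11.0000, 71.0000])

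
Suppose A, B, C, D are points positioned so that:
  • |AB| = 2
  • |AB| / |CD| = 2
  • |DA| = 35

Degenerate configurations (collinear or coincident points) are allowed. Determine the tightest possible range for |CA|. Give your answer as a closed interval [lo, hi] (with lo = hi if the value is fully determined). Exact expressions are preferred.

|CA| ∈ [34, 36]  (≈ [34.0000, 36.0000])

|AB| ∈ {2}
|AD| ∈ {35}
|CD| ∈ {1}
|BD| ∈ [33, 37]
|AC| ∈ [34, 36]
|BC| ∈ [32, 38]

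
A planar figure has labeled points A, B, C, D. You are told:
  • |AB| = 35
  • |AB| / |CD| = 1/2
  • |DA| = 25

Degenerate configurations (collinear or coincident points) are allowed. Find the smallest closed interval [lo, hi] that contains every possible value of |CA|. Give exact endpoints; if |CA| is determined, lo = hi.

|AB| ∈ {35}
|AD| ∈ {25}
|CD| ∈ {70}
|BD| ∈ [10, 60]
|AC| ∈ [45, 95]
|BC| ∈ [10, 130]

|CA| ∈ [45, 95]  (≈ [45.0000, 95.0000])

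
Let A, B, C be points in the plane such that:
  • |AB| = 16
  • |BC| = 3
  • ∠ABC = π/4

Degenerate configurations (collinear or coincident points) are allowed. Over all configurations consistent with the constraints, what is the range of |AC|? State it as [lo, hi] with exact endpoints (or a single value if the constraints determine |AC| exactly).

|AB| ∈ {16}
|BC| ∈ {3}
|AC| ∈ {√(265 - 48·√(2))}

|AC| = √(265 - 48·√(2))  (≈ 14.0399)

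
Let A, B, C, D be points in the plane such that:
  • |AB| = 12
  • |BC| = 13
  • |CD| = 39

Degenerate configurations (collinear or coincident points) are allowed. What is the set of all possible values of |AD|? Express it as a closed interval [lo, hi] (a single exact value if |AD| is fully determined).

|AD| ∈ [14, 64]  (≈ [14.0000, 64.0000])

|AB| ∈ {12}
|BC| ∈ {13}
|CD| ∈ {39}
|AC| ∈ [1, 25]
|BD| ∈ [26, 52]
|AD| ∈ [14, 64]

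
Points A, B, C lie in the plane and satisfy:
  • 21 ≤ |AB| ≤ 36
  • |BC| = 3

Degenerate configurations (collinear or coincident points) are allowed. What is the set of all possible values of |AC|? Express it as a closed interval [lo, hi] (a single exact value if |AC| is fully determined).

|AB| ∈ [21, 36]
|BC| ∈ {3}
|AC| ∈ [18, 39]

|AC| ∈ [18, 39]  (≈ [18.0000, 39.0000])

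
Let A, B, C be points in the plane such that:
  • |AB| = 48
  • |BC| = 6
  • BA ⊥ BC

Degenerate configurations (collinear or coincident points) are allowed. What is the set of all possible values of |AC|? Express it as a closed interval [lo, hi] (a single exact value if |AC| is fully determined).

|AB| ∈ {48}
|BC| ∈ {6}
|AC| ∈ {6·√(65)}

|AC| = 6·√(65)  (≈ 48.3735)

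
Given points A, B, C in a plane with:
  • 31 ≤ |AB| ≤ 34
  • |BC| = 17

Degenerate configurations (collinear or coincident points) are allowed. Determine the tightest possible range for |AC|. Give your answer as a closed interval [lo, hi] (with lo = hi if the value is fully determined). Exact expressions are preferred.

|AB| ∈ [31, 34]
|BC| ∈ {17}
|AC| ∈ [14, 51]

|AC| ∈ [14, 51]  (≈ [14.0000, 51.0000])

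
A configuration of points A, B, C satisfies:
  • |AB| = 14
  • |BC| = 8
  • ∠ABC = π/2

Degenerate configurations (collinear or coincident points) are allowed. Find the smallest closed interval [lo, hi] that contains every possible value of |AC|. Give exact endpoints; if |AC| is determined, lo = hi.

|AB| ∈ {14}
|BC| ∈ {8}
|AC| ∈ {2·√(65)}

|AC| = 2·√(65)  (≈ 16.1245)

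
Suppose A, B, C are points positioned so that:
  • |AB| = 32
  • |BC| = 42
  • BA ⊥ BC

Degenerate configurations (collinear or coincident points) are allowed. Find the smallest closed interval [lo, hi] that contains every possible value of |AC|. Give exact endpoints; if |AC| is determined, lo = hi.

|AB| ∈ {32}
|BC| ∈ {42}
|AC| ∈ {2·√(697)}

|AC| = 2·√(697)  (≈ 52.8015)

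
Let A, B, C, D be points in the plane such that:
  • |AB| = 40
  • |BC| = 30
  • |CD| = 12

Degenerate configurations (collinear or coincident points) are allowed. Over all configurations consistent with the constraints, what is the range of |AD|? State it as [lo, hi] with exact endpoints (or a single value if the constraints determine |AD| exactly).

|AD| ∈ [0, 82]  (≈ [0.0000, 82.0000])

|AB| ∈ {40}
|BC| ∈ {30}
|CD| ∈ {12}
|AC| ∈ [10, 70]
|BD| ∈ [18, 42]
|AD| ∈ [0, 82]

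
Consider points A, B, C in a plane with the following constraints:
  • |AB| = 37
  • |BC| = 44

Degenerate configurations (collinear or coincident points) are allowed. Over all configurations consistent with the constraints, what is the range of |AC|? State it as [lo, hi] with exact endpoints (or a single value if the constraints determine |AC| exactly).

|AC| ∈ [7, 81]  (≈ [7.0000, 81.0000])

|AB| ∈ {37}
|BC| ∈ {44}
|AC| ∈ [7, 81]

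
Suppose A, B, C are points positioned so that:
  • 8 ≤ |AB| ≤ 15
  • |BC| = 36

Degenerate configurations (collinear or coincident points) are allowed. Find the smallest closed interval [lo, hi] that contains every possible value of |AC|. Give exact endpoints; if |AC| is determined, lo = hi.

|AC| ∈ [21, 51]  (≈ [21.0000, 51.0000])

|AB| ∈ [8, 15]
|BC| ∈ {36}
|AC| ∈ [21, 51]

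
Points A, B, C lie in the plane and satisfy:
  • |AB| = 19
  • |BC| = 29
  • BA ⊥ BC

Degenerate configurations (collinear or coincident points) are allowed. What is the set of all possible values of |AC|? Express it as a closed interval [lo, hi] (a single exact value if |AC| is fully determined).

|AB| ∈ {19}
|BC| ∈ {29}
|AC| ∈ {√(1202)}

|AC| = √(1202)  (≈ 34.6699)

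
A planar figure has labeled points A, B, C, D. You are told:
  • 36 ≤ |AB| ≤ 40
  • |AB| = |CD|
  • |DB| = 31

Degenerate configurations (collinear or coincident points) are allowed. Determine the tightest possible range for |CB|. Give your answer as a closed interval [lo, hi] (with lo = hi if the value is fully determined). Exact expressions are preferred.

|AB| ∈ [36, 40]
|BD| ∈ {31}
|CD| ∈ [36, 40]
|AD| ∈ [5, 71]
|BC| ∈ [5, 71]
|AC| ∈ [0, 111]

|CB| ∈ [5, 71]  (≈ [5.0000, 71.0000])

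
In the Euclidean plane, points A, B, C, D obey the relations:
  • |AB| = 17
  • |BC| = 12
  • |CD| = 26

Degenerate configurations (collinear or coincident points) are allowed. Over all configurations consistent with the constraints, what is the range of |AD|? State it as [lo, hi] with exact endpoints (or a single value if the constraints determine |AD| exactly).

|AB| ∈ {17}
|BC| ∈ {12}
|CD| ∈ {26}
|AC| ∈ [5, 29]
|BD| ∈ [14, 38]
|AD| ∈ [0, 55]

|AD| ∈ [0, 55]  (≈ [0.0000, 55.0000])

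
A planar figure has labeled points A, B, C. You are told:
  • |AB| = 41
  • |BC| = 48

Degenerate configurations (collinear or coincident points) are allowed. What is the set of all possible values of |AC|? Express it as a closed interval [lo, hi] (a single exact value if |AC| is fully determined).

|AC| ∈ [7, 89]  (≈ [7.0000, 89.0000])

|AB| ∈ {41}
|BC| ∈ {48}
|AC| ∈ [7, 89]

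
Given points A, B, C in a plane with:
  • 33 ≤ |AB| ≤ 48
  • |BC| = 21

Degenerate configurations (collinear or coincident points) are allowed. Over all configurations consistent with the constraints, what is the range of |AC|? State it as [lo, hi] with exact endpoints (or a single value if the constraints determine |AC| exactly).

|AC| ∈ [12, 69]  (≈ [12.0000, 69.0000])

|AB| ∈ [33, 48]
|BC| ∈ {21}
|AC| ∈ [12, 69]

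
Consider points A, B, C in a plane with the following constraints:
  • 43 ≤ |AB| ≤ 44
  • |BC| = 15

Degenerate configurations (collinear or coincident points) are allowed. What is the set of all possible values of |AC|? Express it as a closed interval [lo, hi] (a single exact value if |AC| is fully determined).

|AC| ∈ [28, 59]  (≈ [28.0000, 59.0000])

|AB| ∈ [43, 44]
|BC| ∈ {15}
|AC| ∈ [28, 59]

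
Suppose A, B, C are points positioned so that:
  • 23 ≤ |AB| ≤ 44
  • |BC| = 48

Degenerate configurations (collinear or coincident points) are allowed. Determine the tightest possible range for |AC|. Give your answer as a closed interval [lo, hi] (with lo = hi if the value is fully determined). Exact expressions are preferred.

|AC| ∈ [4, 92]  (≈ [4.0000, 92.0000])

|AB| ∈ [23, 44]
|BC| ∈ {48}
|AC| ∈ [4, 92]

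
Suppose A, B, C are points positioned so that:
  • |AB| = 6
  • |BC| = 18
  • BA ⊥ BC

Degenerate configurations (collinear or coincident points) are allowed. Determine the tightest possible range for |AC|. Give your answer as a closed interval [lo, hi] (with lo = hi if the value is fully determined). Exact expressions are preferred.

|AC| = 6·√(10)  (≈ 18.9737)

|AB| ∈ {6}
|BC| ∈ {18}
|AC| ∈ {6·√(10)}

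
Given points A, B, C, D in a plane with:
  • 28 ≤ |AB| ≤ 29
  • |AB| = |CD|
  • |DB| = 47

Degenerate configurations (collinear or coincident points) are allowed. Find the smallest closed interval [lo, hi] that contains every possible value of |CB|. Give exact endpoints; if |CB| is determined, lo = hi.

|CB| ∈ [18, 76]  (≈ [18.0000, 76.0000])

|AB| ∈ [28, 29]
|BD| ∈ {47}
|CD| ∈ [28, 29]
|AD| ∈ [18, 76]
|BC| ∈ [18, 76]
|AC| ∈ [0, 105]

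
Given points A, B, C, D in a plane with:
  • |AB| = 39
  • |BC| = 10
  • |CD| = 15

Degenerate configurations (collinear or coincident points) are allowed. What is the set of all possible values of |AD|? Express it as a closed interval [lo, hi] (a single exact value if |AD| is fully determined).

|AB| ∈ {39}
|BC| ∈ {10}
|CD| ∈ {15}
|AC| ∈ [29, 49]
|BD| ∈ [5, 25]
|AD| ∈ [14, 64]

|AD| ∈ [14, 64]  (≈ [14.0000, 64.0000])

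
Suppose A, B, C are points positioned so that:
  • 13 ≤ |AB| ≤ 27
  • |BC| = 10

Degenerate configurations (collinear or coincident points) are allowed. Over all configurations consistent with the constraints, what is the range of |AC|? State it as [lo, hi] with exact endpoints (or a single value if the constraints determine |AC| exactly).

|AB| ∈ [13, 27]
|BC| ∈ {10}
|AC| ∈ [3, 37]

|AC| ∈ [3, 37]  (≈ [3.0000, 37.0000])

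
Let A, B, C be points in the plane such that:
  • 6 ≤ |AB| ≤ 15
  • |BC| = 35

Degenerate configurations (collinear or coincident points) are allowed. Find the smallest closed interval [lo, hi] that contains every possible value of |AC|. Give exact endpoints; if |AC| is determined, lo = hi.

|AC| ∈ [20, 50]  (≈ [20.0000, 50.0000])

|AB| ∈ [6, 15]
|BC| ∈ {35}
|AC| ∈ [20, 50]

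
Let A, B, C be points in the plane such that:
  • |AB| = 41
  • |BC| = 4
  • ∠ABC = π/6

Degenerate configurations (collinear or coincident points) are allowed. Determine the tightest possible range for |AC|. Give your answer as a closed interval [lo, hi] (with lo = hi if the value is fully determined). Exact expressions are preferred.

|AB| ∈ {41}
|BC| ∈ {4}
|AC| ∈ {√(1697 - 164·√(3))}

|AC| = √(1697 - 164·√(3))  (≈ 37.5891)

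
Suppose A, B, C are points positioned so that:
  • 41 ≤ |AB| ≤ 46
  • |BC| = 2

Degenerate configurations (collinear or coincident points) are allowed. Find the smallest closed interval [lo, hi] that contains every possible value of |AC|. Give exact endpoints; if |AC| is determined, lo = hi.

|AB| ∈ [41, 46]
|BC| ∈ {2}
|AC| ∈ [39, 48]

|AC| ∈ [39, 48]  (≈ [39.0000, 48.0000])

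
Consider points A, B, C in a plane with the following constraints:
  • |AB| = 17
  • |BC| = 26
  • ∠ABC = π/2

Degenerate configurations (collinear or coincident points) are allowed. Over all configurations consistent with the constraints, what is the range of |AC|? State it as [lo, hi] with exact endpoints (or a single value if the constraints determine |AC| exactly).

|AC| = √(965)  (≈ 31.0644)

|AB| ∈ {17}
|BC| ∈ {26}
|AC| ∈ {√(965)}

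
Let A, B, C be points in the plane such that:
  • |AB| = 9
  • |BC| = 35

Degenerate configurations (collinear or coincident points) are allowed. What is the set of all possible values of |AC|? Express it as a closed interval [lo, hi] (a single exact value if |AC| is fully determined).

|AC| ∈ [26, 44]  (≈ [26.0000, 44.0000])

|AB| ∈ {9}
|BC| ∈ {35}
|AC| ∈ [26, 44]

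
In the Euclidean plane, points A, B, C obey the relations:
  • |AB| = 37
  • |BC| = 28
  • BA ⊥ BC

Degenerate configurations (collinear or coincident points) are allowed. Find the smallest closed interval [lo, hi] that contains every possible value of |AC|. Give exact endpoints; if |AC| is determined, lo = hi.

|AB| ∈ {37}
|BC| ∈ {28}
|AC| ∈ {√(2153)}

|AC| = √(2153)  (≈ 46.4004)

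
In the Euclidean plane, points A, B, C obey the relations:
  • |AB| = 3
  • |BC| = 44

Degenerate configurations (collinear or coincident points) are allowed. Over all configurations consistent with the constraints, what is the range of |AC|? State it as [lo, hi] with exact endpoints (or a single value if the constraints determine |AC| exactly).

|AC| ∈ [41, 47]  (≈ [41.0000, 47.0000])

|AB| ∈ {3}
|BC| ∈ {44}
|AC| ∈ [41, 47]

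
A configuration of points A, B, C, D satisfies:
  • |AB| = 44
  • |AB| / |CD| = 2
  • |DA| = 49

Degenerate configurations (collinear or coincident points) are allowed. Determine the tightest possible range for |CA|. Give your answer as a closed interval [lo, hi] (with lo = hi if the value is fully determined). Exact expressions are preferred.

|AB| ∈ {44}
|AD| ∈ {49}
|CD| ∈ {22}
|BD| ∈ [5, 93]
|AC| ∈ [27, 71]
|BC| ∈ [0, 115]

|CA| ∈ [27, 71]  (≈ [27.0000, 71.0000])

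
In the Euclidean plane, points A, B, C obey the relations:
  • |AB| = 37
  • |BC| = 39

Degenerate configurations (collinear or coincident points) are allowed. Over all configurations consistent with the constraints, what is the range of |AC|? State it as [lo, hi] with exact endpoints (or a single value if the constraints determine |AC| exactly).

|AC| ∈ [2, 76]  (≈ [2.0000, 76.0000])

|AB| ∈ {37}
|BC| ∈ {39}
|AC| ∈ [2, 76]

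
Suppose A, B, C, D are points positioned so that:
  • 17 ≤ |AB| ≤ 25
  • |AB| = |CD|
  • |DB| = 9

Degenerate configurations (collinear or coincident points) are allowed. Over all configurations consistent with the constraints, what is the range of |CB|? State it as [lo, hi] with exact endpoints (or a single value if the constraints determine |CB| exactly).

|AB| ∈ [17, 25]
|BD| ∈ {9}
|CD| ∈ [17, 25]
|AD| ∈ [8, 34]
|BC| ∈ [8, 34]
|AC| ∈ [0, 59]

|CB| ∈ [8, 34]  (≈ [8.0000, 34.0000])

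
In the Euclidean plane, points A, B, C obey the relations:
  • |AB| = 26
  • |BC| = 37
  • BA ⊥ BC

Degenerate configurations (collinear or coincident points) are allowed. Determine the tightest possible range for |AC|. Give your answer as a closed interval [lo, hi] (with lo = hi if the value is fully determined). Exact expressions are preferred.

|AC| = √(2045)  (≈ 45.2217)

|AB| ∈ {26}
|BC| ∈ {37}
|AC| ∈ {√(2045)}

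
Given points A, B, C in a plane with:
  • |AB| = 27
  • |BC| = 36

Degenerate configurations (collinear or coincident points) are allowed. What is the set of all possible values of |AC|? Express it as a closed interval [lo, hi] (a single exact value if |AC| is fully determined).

|AC| ∈ [9, 63]  (≈ [9.0000, 63.0000])

|AB| ∈ {27}
|BC| ∈ {36}
|AC| ∈ [9, 63]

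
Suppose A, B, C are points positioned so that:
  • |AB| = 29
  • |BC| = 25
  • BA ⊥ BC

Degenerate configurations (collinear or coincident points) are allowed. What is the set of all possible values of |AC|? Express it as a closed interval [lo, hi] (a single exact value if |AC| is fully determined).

|AB| ∈ {29}
|BC| ∈ {25}
|AC| ∈ {√(1466)}

|AC| = √(1466)  (≈ 38.2884)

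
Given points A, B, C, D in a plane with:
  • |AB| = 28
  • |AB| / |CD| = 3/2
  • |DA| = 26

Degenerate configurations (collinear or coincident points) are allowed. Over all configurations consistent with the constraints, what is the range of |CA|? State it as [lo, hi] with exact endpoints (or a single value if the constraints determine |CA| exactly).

|AB| ∈ {28}
|AD| ∈ {26}
|CD| ∈ {56/3}
|BD| ∈ [2, 54]
|AC| ∈ [22/3, 134/3]
|BC| ∈ [0, 218/3]

|CA| ∈ [22/3, 134/3]  (≈ [7.3333, 44.6667])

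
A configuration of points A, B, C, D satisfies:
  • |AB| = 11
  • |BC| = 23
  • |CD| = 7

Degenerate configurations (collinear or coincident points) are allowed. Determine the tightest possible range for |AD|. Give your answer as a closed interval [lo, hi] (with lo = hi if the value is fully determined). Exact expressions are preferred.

|AB| ∈ {11}
|BC| ∈ {23}
|CD| ∈ {7}
|AC| ∈ [12, 34]
|BD| ∈ [16, 30]
|AD| ∈ [5, 41]

|AD| ∈ [5, 41]  (≈ [5.0000, 41.0000])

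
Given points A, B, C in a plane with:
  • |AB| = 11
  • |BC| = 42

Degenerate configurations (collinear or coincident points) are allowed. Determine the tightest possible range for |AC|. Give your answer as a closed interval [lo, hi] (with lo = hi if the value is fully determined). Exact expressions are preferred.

|AB| ∈ {11}
|BC| ∈ {42}
|AC| ∈ [31, 53]

|AC| ∈ [31, 53]  (≈ [31.0000, 53.0000])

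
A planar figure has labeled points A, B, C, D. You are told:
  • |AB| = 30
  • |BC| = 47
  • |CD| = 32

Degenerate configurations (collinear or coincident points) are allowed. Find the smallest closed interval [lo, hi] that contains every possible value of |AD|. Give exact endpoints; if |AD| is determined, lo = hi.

|AB| ∈ {30}
|BC| ∈ {47}
|CD| ∈ {32}
|AC| ∈ [17, 77]
|BD| ∈ [15, 79]
|AD| ∈ [0, 109]

|AD| ∈ [0, 109]  (≈ [0.0000, 109.0000])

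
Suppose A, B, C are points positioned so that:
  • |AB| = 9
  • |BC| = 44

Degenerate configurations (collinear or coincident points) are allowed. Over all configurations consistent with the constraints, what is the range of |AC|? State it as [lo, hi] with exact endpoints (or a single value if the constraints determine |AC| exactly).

|AB| ∈ {9}
|BC| ∈ {44}
|AC| ∈ [35, 53]

|AC| ∈ [35, 53]  (≈ [35.0000, 53.0000])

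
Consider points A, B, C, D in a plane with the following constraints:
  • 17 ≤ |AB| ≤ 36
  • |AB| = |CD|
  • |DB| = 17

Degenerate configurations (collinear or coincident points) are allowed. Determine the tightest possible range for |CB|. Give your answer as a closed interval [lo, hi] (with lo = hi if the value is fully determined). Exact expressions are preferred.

|AB| ∈ [17, 36]
|BD| ∈ {17}
|CD| ∈ [17, 36]
|AD| ∈ [0, 53]
|BC| ∈ [0, 53]
|AC| ∈ [0, 89]

|CB| ∈ [0, 53]  (≈ [0.0000, 53.0000])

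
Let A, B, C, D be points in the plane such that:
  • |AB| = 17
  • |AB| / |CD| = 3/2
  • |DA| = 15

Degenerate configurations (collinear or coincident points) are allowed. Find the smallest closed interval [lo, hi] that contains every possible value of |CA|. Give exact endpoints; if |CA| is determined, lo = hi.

|CA| ∈ [11/3, 79/3]  (≈ [3.6667, 26.3333])

|AB| ∈ {17}
|AD| ∈ {15}
|CD| ∈ {34/3}
|BD| ∈ [2, 32]
|AC| ∈ [11/3, 79/3]
|BC| ∈ [0, 130/3]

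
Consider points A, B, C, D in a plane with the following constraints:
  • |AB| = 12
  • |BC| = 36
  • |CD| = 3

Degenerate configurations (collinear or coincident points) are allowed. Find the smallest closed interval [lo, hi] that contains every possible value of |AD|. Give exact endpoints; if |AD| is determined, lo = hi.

|AD| ∈ [21, 51]  (≈ [21.0000, 51.0000])

|AB| ∈ {12}
|BC| ∈ {36}
|CD| ∈ {3}
|AC| ∈ [24, 48]
|BD| ∈ [33, 39]
|AD| ∈ [21, 51]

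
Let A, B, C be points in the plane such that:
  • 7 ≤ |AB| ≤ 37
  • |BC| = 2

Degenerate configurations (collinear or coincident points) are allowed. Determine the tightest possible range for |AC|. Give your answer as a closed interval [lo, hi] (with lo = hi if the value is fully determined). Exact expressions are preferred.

|AC| ∈ [5, 39]  (≈ [5.0000, 39.0000])

|AB| ∈ [7, 37]
|BC| ∈ {2}
|AC| ∈ [5, 39]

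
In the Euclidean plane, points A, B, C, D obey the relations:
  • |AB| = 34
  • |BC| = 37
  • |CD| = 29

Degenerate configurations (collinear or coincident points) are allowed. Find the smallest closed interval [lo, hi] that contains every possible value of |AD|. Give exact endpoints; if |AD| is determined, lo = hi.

|AB| ∈ {34}
|BC| ∈ {37}
|CD| ∈ {29}
|AC| ∈ [3, 71]
|BD| ∈ [8, 66]
|AD| ∈ [0, 100]

|AD| ∈ [0, 100]  (≈ [0.0000, 100.0000])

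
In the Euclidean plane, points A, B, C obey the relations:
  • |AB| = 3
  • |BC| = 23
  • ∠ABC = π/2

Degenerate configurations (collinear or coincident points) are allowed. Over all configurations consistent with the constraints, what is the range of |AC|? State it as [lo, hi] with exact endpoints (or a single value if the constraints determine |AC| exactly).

|AC| = √(538)  (≈ 23.1948)

|AB| ∈ {3}
|BC| ∈ {23}
|AC| ∈ {√(538)}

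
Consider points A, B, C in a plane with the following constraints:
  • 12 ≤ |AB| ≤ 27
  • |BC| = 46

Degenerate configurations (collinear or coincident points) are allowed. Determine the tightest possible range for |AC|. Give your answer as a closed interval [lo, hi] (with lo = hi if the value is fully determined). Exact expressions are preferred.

|AC| ∈ [19, 73]  (≈ [19.0000, 73.0000])

|AB| ∈ [12, 27]
|BC| ∈ {46}
|AC| ∈ [19, 73]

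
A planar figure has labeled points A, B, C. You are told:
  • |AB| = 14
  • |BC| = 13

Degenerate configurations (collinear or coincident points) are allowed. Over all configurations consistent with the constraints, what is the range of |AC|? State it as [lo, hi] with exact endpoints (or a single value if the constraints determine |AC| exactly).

|AC| ∈ [1, 27]  (≈ [1.0000, 27.0000])

|AB| ∈ {14}
|BC| ∈ {13}
|AC| ∈ [1, 27]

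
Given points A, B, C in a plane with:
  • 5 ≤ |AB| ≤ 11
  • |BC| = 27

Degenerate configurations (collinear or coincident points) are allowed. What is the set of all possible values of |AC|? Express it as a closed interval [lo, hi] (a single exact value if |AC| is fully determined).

|AB| ∈ [5, 11]
|BC| ∈ {27}
|AC| ∈ [16, 38]

|AC| ∈ [16, 38]  (≈ [16.0000, 38.0000])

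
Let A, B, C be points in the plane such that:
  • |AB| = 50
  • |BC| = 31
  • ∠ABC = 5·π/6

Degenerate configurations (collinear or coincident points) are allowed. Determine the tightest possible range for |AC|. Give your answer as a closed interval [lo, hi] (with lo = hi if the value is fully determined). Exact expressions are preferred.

|AC| = √(1550·√(3) + 3461)  (≈ 78.3944)

|AB| ∈ {50}
|BC| ∈ {31}
|AC| ∈ {√(1550·√(3) + 3461)}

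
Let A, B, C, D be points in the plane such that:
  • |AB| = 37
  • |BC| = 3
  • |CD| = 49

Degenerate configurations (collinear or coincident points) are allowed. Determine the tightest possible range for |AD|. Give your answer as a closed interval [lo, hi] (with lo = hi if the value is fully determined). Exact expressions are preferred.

|AB| ∈ {37}
|BC| ∈ {3}
|CD| ∈ {49}
|AC| ∈ [34, 40]
|BD| ∈ [46, 52]
|AD| ∈ [9, 89]

|AD| ∈ [9, 89]  (≈ [9.0000, 89.0000])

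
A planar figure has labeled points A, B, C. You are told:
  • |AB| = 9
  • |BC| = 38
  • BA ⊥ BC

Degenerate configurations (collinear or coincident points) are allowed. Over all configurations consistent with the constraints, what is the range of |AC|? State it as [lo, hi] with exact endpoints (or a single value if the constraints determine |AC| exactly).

|AB| ∈ {9}
|BC| ∈ {38}
|AC| ∈ {5·√(61)}

|AC| = 5·√(61)  (≈ 39.0512)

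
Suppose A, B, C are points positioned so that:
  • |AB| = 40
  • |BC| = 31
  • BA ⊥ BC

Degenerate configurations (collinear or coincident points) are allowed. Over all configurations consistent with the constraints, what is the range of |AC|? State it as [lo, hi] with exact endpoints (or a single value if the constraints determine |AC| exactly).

|AB| ∈ {40}
|BC| ∈ {31}
|AC| ∈ {√(2561)}

|AC| = √(2561)  (≈ 50.6063)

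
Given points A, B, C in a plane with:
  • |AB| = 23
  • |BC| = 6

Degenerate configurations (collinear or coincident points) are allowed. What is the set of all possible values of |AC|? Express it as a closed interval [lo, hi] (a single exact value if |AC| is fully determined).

|AB| ∈ {23}
|BC| ∈ {6}
|AC| ∈ [17, 29]

|AC| ∈ [17, 29]  (≈ [17.0000, 29.0000])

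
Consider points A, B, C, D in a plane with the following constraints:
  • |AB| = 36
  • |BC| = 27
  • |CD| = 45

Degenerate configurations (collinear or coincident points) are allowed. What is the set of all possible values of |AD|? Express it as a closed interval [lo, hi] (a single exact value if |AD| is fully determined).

|AD| ∈ [0, 108]  (≈ [0.0000, 108.0000])

|AB| ∈ {36}
|BC| ∈ {27}
|CD| ∈ {45}
|AC| ∈ [9, 63]
|BD| ∈ [18, 72]
|AD| ∈ [0, 108]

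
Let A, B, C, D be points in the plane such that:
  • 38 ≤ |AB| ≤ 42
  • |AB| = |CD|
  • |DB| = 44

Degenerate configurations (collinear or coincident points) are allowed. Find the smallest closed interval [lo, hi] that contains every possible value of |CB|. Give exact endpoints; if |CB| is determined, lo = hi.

|AB| ∈ [38, 42]
|BD| ∈ {44}
|CD| ∈ [38, 42]
|AD| ∈ [2, 86]
|BC| ∈ [2, 86]
|AC| ∈ [0, 128]

|CB| ∈ [2, 86]  (≈ [2.0000, 86.0000])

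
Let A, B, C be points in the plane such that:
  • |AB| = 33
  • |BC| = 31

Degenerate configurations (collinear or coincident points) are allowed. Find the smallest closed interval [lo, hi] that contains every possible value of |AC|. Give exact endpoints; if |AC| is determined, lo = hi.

|AB| ∈ {33}
|BC| ∈ {31}
|AC| ∈ [2, 64]

|AC| ∈ [2, 64]  (≈ [2.0000, 64.0000])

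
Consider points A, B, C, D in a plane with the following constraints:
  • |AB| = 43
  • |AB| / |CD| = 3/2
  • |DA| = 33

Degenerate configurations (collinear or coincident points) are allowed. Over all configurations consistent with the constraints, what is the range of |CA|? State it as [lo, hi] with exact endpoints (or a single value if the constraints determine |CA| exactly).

|CA| ∈ [13/3, 185/3]  (≈ [4.3333, 61.6667])

|AB| ∈ {43}
|AD| ∈ {33}
|CD| ∈ {86/3}
|BD| ∈ [10, 76]
|AC| ∈ [13/3, 185/3]
|BC| ∈ [0, 314/3]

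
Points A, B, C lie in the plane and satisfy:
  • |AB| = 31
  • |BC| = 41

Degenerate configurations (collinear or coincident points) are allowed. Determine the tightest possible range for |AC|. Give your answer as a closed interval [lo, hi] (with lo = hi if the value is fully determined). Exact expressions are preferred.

|AB| ∈ {31}
|BC| ∈ {41}
|AC| ∈ [10, 72]

|AC| ∈ [10, 72]  (≈ [10.0000, 72.0000])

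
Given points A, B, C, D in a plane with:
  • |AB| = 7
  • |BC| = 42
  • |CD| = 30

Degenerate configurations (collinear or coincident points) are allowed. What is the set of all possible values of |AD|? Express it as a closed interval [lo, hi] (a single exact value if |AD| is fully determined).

|AB| ∈ {7}
|BC| ∈ {42}
|CD| ∈ {30}
|AC| ∈ [35, 49]
|BD| ∈ [12, 72]
|AD| ∈ [5, 79]

|AD| ∈ [5, 79]  (≈ [5.0000, 79.0000])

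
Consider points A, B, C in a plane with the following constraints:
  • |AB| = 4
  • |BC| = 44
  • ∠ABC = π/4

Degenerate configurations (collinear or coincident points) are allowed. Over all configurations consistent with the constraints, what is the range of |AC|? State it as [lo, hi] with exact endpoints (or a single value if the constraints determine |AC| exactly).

|AB| ∈ {4}
|BC| ∈ {44}
|AC| ∈ {4·√(122 - 11·√(2))}

|AC| = 4·√(122 - 11·√(2))  (≈ 41.2686)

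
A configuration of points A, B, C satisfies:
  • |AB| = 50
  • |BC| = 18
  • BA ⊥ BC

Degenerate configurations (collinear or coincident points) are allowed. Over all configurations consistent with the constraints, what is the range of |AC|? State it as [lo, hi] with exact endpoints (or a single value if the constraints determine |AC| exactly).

|AB| ∈ {50}
|BC| ∈ {18}
|AC| ∈ {2·√(706)}

|AC| = 2·√(706)  (≈ 53.1413)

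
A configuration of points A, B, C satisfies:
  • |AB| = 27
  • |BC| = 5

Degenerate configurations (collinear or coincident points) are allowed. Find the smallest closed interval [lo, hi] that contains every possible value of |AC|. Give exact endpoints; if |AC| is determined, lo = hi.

|AC| ∈ [22, 32]  (≈ [22.0000, 32.0000])

|AB| ∈ {27}
|BC| ∈ {5}
|AC| ∈ [22, 32]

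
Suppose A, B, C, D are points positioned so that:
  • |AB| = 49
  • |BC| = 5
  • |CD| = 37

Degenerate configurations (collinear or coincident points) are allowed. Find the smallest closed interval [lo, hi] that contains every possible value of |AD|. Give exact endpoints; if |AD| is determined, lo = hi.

|AD| ∈ [7, 91]  (≈ [7.0000, 91.0000])

|AB| ∈ {49}
|BC| ∈ {5}
|CD| ∈ {37}
|AC| ∈ [44, 54]
|BD| ∈ [32, 42]
|AD| ∈ [7, 91]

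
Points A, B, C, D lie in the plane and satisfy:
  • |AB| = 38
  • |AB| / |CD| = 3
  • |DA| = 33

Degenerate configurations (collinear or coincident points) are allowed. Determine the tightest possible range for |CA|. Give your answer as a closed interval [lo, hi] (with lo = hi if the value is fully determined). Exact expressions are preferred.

|CA| ∈ [61/3, 137/3]  (≈ [20.3333, 45.6667])

|AB| ∈ {38}
|AD| ∈ {33}
|CD| ∈ {38/3}
|BD| ∈ [5, 71]
|AC| ∈ [61/3, 137/3]
|BC| ∈ [0, 251/3]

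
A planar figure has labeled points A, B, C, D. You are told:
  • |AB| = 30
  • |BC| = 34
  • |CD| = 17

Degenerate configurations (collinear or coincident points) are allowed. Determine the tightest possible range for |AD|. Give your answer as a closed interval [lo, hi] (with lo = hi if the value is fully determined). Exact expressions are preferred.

|AD| ∈ [0, 81]  (≈ [0.0000, 81.0000])

|AB| ∈ {30}
|BC| ∈ {34}
|CD| ∈ {17}
|AC| ∈ [4, 64]
|BD| ∈ [17, 51]
|AD| ∈ [0, 81]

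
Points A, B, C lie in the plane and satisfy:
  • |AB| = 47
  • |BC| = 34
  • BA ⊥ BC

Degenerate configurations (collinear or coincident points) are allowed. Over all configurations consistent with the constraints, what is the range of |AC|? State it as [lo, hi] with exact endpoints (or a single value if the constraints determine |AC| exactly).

|AB| ∈ {47}
|BC| ∈ {34}
|AC| ∈ {√(3365)}

|AC| = √(3365)  (≈ 58.0086)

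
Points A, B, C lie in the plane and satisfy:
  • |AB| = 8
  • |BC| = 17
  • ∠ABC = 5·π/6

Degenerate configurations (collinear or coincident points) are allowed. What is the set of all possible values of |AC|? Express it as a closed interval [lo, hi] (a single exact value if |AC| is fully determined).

|AB| ∈ {8}
|BC| ∈ {17}
|AC| ∈ {√(136·√(3) + 353)}

|AC| = √(136·√(3) + 353)  (≈ 24.2602)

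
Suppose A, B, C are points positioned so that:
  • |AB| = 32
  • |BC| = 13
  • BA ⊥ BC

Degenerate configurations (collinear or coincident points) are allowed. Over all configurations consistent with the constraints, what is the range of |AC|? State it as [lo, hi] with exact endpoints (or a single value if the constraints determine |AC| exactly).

|AC| = √(1193)  (≈ 34.5398)

|AB| ∈ {32}
|BC| ∈ {13}
|AC| ∈ {√(1193)}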